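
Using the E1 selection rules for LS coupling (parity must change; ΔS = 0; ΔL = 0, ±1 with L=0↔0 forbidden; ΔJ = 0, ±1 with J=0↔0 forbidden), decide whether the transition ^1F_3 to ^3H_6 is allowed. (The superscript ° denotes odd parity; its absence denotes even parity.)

ΔJ = 0, ±1 (not J=0↔0): J: 3 → 6, ΔJ = +3 — fails.
ΔS = 0: S: 0 → 1 — fails.
ΔL = 0, ±1 (not L=0↔0): L: 3 → 5, ΔL = +2 — fails.
Parity must change: even → even — fails.
Rule(s) violated: parity, ΔS, ΔL, ΔJ.

forbidden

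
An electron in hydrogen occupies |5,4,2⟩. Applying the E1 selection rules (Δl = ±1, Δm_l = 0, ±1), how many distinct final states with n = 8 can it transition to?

E1 requires Δl = ±1, so l_f ∈ {3, 5}; with 0 ≤ l_f ≤ n_f−1 = 7, the allowed l_f values are {3, 5}.
For l_f = 3: m_f ∈ {m_i−1, m_i, m_i+1} ∩ [−3, 3] = {1, 2, 3} → 3 states.
For l_f = 5: m_f ∈ {m_i−1, m_i, m_i+1} ∩ [−5, 5] = {1, 2, 3} → 3 states.
Total: 6.

6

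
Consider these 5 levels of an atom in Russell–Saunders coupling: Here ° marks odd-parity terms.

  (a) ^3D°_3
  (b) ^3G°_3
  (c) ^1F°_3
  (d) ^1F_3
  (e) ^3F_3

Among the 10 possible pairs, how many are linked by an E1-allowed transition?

(a)–(b): forbidden (parity, ΔL).
(a)–(c): forbidden (parity, ΔS).
(a)–(d): forbidden (ΔS).
(a)–(e): allowed.
(b)–(c): forbidden (parity, ΔS).
(b)–(d): forbidden (ΔS).
(b)–(e): allowed.
(c)–(d): allowed.
(c)–(e): forbidden (ΔS).
(d)–(e): forbidden (parity, ΔS).
Allowed pairs: 3 of 10.

3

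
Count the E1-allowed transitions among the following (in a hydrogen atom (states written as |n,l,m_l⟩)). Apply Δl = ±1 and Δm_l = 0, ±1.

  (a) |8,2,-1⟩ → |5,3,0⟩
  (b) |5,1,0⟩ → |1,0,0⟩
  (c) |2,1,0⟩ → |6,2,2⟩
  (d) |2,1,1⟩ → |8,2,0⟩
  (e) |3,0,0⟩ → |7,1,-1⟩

4

(a) allowed
(b) allowed
(c) forbidden — Δm_l = +2 (E1 requires Δm_l = 0, ±1)
(d) allowed
(e) allowed
Total allowed: 4 of 5.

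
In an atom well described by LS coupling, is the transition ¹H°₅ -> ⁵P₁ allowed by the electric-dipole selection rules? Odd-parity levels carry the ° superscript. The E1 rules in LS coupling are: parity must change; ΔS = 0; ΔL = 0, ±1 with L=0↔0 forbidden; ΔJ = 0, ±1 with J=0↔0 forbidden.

forbidden

Parity must change: odd → even — passes.
ΔS = 0: S: 0 → 2 — fails.
ΔL = 0, ±1 (not L=0↔0): L: 5 → 1, ΔL = -4 — fails.
ΔJ = 0, ±1 (not J=0↔0): J: 5 → 1, ΔJ = -4 — fails.
Rule(s) violated: ΔS, ΔL, ΔJ.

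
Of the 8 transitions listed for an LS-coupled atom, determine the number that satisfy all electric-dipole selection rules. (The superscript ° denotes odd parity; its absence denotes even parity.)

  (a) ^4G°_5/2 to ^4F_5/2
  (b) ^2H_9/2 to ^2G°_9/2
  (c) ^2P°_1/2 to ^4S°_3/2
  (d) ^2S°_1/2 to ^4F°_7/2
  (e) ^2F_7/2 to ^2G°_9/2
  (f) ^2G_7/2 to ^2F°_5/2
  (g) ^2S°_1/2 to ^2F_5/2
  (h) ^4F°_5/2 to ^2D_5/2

(a) allowed
(b) allowed
(c) forbidden (parity, ΔS fail)
(d) forbidden (parity, ΔS, ΔL, ΔJ fail)
(e) allowed
(f) allowed
(g) forbidden (ΔL, ΔJ fail)
(h) forbidden (ΔS fails)
Total allowed: 4 of 8.

4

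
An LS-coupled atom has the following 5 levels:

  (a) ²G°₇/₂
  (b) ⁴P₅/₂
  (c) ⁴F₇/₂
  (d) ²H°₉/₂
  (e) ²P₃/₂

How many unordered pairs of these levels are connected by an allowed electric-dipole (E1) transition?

(a)–(b): forbidden (ΔS, ΔL).
(a)–(c): forbidden (ΔS).
(a)–(d): forbidden (parity).
(a)–(e): forbidden (ΔL, ΔJ).
(b)–(c): forbidden (parity, ΔL).
(b)–(d): forbidden (ΔS, ΔL, ΔJ).
(b)–(e): forbidden (parity, ΔS).
(c)–(d): forbidden (ΔS, ΔL).
(c)–(e): forbidden (parity, ΔS, ΔL, ΔJ).
(d)–(e): forbidden (ΔL, ΔJ).
Allowed pairs: 0 of 10.

0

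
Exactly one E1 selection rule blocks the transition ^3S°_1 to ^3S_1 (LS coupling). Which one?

the L=0 ↔ L=0 exclusion

Initial level: S=1, L=0, J=1, parity odd. Final level: S=1, L=0, J=1, parity even.
Parity must change: odd → even — satisfied.
ΔS = 0: S: 1 → 1 — satisfied.
ΔL = 0, ±1 (not L=0↔0): L: 0 → 0, ΔL = +0 — violated.
ΔJ = 0, ±1 (not J=0↔0): J: 1 → 1, ΔJ = +0 — satisfied.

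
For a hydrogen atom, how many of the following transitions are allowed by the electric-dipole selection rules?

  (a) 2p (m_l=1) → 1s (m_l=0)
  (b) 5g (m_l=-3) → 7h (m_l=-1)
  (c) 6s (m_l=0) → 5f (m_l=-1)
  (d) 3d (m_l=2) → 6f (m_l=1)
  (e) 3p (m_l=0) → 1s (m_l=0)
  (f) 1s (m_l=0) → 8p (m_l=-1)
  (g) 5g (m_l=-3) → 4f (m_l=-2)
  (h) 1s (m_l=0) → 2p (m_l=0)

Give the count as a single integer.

(a) allowed
(b) forbidden — Δm_l = +2 (E1 requires Δm_l = 0, ±1)
(c) forbidden — Δl = +3 (E1 requires Δl = ±1)
(d) allowed
(e) allowed
(f) allowed
(g) allowed
(h) allowed
Total allowed: 6 of 8.

6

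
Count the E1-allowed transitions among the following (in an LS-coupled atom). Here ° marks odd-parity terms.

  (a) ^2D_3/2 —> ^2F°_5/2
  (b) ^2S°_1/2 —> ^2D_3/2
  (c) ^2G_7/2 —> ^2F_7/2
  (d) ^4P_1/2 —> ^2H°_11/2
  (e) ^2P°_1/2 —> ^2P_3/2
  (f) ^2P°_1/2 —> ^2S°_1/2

(a) allowed
(b) forbidden (ΔL fails)
(c) forbidden (parity fails)
(d) forbidden (ΔS, ΔL, ΔJ fail)
(e) allowed
(f) forbidden (parity fails)
Total allowed: 2 of 6.

2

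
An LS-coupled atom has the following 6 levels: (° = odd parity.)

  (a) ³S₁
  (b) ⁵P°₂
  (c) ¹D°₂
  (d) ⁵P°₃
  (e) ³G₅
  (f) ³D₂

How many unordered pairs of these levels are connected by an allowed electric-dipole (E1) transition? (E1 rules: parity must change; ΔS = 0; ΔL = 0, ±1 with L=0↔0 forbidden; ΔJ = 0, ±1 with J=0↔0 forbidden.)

0

(a)–(b): forbidden (ΔS).
(a)–(c): forbidden (ΔS, ΔL).
(a)–(d): forbidden (ΔS, ΔJ).
(a)–(e): forbidden (parity, ΔL, ΔJ).
(a)–(f): forbidden (parity, ΔL).
(b)–(c): forbidden (parity, ΔS).
(b)–(d): forbidden (parity).
(b)–(e): forbidden (ΔS, ΔL, ΔJ).
(b)–(f): forbidden (ΔS).
(c)–(d): forbidden (parity, ΔS).
(c)–(e): forbidden (ΔS, ΔL, ΔJ).
(c)–(f): forbidden (ΔS).
(d)–(e): forbidden (ΔS, ΔL, ΔJ).
(d)–(f): forbidden (ΔS).
(e)–(f): forbidden (parity, ΔL, ΔJ).
Allowed pairs: 0 of 15.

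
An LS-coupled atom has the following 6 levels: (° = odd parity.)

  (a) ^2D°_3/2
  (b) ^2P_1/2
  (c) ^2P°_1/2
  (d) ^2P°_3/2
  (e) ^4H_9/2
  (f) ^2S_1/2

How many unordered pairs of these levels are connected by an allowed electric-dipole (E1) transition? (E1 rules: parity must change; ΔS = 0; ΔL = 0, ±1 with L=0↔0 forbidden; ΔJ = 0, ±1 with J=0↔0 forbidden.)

5

(a)–(b): allowed.
(a)–(c): forbidden (parity).
(a)–(d): forbidden (parity).
(a)–(e): forbidden (ΔS, ΔL, ΔJ).
(a)–(f): forbidden (ΔL).
(b)–(c): allowed.
(b)–(d): allowed.
(b)–(e): forbidden (parity, ΔS, ΔL, ΔJ).
(b)–(f): forbidden (parity).
(c)–(d): forbidden (parity).
(c)–(e): forbidden (ΔS, ΔL, ΔJ).
(c)–(f): allowed.
(d)–(e): forbidden (ΔS, ΔL, ΔJ).
(d)–(f): allowed.
(e)–(f): forbidden (parity, ΔS, ΔL, ΔJ).
Allowed pairs: 5 of 15.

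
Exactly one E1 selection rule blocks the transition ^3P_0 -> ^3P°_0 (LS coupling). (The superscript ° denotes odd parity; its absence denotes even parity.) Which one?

the J=0 ↔ J=0 exclusion

Parity must change: even → odd — satisfied.
ΔS = 0: S: 1 → 1 — satisfied.
ΔL = 0, ±1 (not L=0↔0): L: 1 → 1, ΔL = +0 — satisfied.
ΔJ = 0, ±1 (not J=0↔0): J: 0 → 0, ΔJ = +0 — violated.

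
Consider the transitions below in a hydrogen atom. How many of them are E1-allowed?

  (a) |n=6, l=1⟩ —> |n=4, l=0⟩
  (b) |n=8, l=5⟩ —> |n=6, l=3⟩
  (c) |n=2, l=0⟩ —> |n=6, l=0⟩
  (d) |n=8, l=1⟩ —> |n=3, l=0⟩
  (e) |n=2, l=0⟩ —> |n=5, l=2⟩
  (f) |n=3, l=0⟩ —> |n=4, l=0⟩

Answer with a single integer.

(a) allowed
(b) forbidden — Δl = -2 (E1 requires Δl = ±1)
(c) forbidden — Δl = +0 (E1 requires Δl = ±1)
(d) allowed
(e) forbidden — Δl = +2 (E1 requires Δl = ±1)
(f) forbidden — Δl = +0 (E1 requires Δl = ±1)
Total allowed: 2 of 6.

2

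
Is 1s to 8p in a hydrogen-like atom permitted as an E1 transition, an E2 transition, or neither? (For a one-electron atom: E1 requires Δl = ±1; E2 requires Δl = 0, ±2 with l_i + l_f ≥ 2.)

Δl = 1 − 0 = +1; l_i + l_f = 1.
E1 (Δl = ±1): satisfied.
E2 (Δl = 0,±2, l_i+l_f ≥ 2): not satisfied.

E1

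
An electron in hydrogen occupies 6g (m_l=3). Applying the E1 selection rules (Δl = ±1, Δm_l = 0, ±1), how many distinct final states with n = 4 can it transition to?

2

E1 requires Δl = ±1, so l_f ∈ {3, 5}; with 0 ≤ l_f ≤ n_f−1 = 3, the allowed l_f values are {3}.
For l_f = 3: m_f ∈ {m_i−1, m_i, m_i+1} ∩ [−3, 3] = {2, 3} → 2 states.
Total: 2.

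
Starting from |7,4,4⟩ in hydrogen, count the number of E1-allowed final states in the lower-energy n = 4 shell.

E1 requires Δl = ±1, so l_f ∈ {3, 5}; with 0 ≤ l_f ≤ n_f−1 = 3, the allowed l_f values are {3}.
For l_f = 3: m_f ∈ {m_i−1, m_i, m_i+1} ∩ [−3, 3] = {3} → 1 state.
Total: 1.

1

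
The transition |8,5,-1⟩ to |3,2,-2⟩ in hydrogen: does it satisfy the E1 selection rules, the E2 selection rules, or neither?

Δl = 2 − 5 = -3; l_i + l_f = 7.
Δm_l = -1.
E1 (Δl = ±1, |Δm_l| ≤ 1): not satisfied.
E2 (Δl = 0,±2, l_i+l_f ≥ 2, |Δm_l| ≤ 2): not satisfied.

neither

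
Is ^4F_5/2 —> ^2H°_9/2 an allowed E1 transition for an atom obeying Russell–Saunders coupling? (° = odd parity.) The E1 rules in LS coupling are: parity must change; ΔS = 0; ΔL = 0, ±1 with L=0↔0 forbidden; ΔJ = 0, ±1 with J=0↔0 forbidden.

forbidden

ΔJ = 0, ±1 (not J=0↔0): J: 5/2 → 9/2, ΔJ = +2 — violated.
Parity must change: even → odd — satisfied.
ΔL = 0, ±1 (not L=0↔0): L: 3 → 5, ΔL = +2 — violated.
ΔS = 0: S: 3/2 → 1/2 — violated.
Rule(s) violated: ΔS, ΔL, ΔJ.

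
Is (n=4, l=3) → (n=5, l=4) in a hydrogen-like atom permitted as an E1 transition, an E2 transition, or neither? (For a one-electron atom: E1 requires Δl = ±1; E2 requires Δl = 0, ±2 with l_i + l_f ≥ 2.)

E1

Δl = 4 − 3 = +1; l_i + l_f = 7.
E1 (Δl = ±1): satisfied.
E2 (Δl = 0,±2, l_i+l_f ≥ 2): not satisfied.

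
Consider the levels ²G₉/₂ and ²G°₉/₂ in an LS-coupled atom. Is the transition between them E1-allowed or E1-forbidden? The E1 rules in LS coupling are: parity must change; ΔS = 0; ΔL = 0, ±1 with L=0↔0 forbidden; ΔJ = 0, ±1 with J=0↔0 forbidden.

allowed

Parity must change: even → odd — satisfied.
ΔS = 0: S: 1/2 → 1/2 — satisfied.
ΔL = 0, ±1 (not L=0↔0): L: 4 → 4, ΔL = +0 — satisfied.
ΔJ = 0, ±1 (not J=0↔0): J: 9/2 → 9/2, ΔJ = +0 — satisfied.
All four E1 rules are satisfied.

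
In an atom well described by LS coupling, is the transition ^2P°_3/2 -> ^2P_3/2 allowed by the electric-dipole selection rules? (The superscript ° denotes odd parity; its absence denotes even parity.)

Reading off the term symbols: S 1/2→1/2, L 1→1, J 3/2→3/2, parity odd→even.
Parity must change: odd → even — ✓.
ΔL = 0, ±1 (not L=0↔0): L: 1 → 1, ΔL = +0 — ✓.
ΔJ = 0, ±1 (not J=0↔0): J: 3/2 → 3/2, ΔJ = +0 — ✓.
ΔS = 0: S: 1/2 → 1/2 — ✓.
All four E1 rules are satisfied.

allowed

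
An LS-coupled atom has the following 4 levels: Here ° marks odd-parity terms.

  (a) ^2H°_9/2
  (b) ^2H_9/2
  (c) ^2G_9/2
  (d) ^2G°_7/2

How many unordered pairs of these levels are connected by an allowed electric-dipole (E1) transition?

(a)–(b): allowed.
(a)–(c): allowed.
(a)–(d): forbidden (parity).
(b)–(c): forbidden (parity).
(b)–(d): allowed.
(c)–(d): allowed.
Allowed pairs: 4 of 6.

4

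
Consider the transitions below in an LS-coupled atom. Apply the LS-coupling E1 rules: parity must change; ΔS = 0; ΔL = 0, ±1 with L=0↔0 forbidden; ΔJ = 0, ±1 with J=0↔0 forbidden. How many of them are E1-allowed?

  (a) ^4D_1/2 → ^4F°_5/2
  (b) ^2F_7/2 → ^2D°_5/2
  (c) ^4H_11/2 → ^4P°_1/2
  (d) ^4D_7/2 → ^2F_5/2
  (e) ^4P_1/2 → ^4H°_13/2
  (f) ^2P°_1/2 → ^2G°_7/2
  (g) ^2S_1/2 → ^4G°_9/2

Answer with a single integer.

(a) forbidden (ΔJ fails)
(b) allowed
(c) forbidden (ΔL, ΔJ fail)
(d) forbidden (parity, ΔS fail)
(e) forbidden (ΔL, ΔJ fail)
(f) forbidden (parity, ΔL, ΔJ fail)
(g) forbidden (ΔS, ΔL, ΔJ fail)
Total allowed: 1 of 7.

1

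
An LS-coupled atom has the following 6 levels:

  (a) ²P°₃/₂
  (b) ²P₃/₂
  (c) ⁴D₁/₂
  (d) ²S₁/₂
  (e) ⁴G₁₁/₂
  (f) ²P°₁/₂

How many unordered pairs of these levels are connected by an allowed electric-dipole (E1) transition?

4

(a)–(b): allowed.
(a)–(c): forbidden (ΔS).
(a)–(d): allowed.
(a)–(e): forbidden (ΔS, ΔL, ΔJ).
(a)–(f): forbidden (parity).
(b)–(c): forbidden (parity, ΔS).
(b)–(d): forbidden (parity).
(b)–(e): forbidden (parity, ΔS, ΔL, ΔJ).
(b)–(f): allowed.
(c)–(d): forbidden (parity, ΔS, ΔL).
(c)–(e): forbidden (parity, ΔL, ΔJ).
(c)–(f): forbidden (ΔS).
(d)–(e): forbidden (parity, ΔS, ΔL, ΔJ).
(d)–(f): allowed.
(e)–(f): forbidden (ΔS, ΔL, ΔJ).
Allowed pairs: 4 of 15.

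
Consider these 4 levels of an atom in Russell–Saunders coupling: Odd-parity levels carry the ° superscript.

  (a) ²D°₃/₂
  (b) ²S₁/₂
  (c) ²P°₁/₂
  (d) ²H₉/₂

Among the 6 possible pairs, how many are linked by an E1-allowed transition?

1

(a)–(b): forbidden (ΔL).
(a)–(c): forbidden (parity).
(a)–(d): forbidden (ΔL, ΔJ).
(b)–(c): allowed.
(b)–(d): forbidden (parity, ΔL, ΔJ).
(c)–(d): forbidden (ΔL, ΔJ).
Allowed pairs: 1 of 6.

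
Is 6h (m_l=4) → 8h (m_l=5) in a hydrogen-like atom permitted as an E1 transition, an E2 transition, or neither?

Δl = 5 − 5 = +0; l_i + l_f = 10.
Δm_l = +1.
E1 (Δl = ±1, |Δm_l| ≤ 1): not satisfied.
E2 (Δl = 0,±2, l_i+l_f ≥ 2, |Δm_l| ≤ 2): satisfied.

E2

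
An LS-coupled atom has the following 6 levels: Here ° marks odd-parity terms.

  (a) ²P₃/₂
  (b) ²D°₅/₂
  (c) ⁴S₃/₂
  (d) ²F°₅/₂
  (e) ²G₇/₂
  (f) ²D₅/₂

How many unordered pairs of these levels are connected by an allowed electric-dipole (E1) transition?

(a)–(b): allowed.
(a)–(c): forbidden (parity, ΔS).
(a)–(d): forbidden (ΔL).
(a)–(e): forbidden (parity, ΔL, ΔJ).
(a)–(f): forbidden (parity).
(b)–(c): forbidden (ΔS, ΔL).
(b)–(d): forbidden (parity).
(b)–(e): forbidden (ΔL).
(b)–(f): allowed.
(c)–(d): forbidden (ΔS, ΔL).
(c)–(e): forbidden (parity, ΔS, ΔL, ΔJ).
(c)–(f): forbidden (parity, ΔS, ΔL).
(d)–(e): allowed.
(d)–(f): allowed.
(e)–(f): forbidden (parity, ΔL).
Allowed pairs: 4 of 15.

4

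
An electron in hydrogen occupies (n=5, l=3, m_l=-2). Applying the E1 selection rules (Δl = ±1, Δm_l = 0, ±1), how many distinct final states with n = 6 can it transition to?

E1 requires Δl = ±1, so l_f ∈ {2, 4}; with 0 ≤ l_f ≤ n_f−1 = 5, the allowed l_f values are {2, 4}.
For l_f = 2: m_f ∈ {m_i−1, m_i, m_i+1} ∩ [−2, 2] = {-2, -1} → 2 states.
For l_f = 4: m_f ∈ {m_i−1, m_i, m_i+1} ∩ [−4, 4] = {-3, -2, -1} → 3 states.
Total: 5.

5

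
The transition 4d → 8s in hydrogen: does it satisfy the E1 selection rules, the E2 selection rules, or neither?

E2

Δl = 0 − 2 = -2; l_i + l_f = 2.
E1 (Δl = ±1): not satisfied.
E2 (Δl = 0,±2, l_i+l_f ≥ 2): satisfied.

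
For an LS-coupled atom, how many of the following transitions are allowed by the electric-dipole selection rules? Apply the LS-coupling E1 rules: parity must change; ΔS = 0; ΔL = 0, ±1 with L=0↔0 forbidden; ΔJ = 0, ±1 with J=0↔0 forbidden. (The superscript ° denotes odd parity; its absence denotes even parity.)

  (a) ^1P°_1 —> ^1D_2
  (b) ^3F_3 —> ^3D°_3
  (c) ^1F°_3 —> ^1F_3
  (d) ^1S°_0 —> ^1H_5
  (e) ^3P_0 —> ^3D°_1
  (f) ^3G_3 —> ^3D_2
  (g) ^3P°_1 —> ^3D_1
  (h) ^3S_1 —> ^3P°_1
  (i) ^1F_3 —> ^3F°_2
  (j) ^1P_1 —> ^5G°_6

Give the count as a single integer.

(a) allowed
(b) allowed
(c) allowed
(d) forbidden (ΔL, ΔJ fail)
(e) allowed
(f) forbidden (parity, ΔL fail)
(g) allowed
(h) allowed
(i) forbidden (ΔS fails)
(j) forbidden (ΔS, ΔL, ΔJ fail)
Total allowed: 6 of 10.

6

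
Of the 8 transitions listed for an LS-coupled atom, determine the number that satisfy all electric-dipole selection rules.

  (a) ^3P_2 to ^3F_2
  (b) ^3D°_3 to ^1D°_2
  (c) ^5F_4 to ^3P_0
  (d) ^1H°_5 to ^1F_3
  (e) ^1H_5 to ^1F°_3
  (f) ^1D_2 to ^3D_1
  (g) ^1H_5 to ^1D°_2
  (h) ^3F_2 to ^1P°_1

(a) forbidden (parity, ΔL fail)
(b) forbidden (parity, ΔS fail)
(c) forbidden (parity, ΔS, ΔL, ΔJ fail)
(d) forbidden (ΔL, ΔJ fail)
(e) forbidden (ΔL, ΔJ fail)
(f) forbidden (parity, ΔS fail)
(g) forbidden (ΔL, ΔJ fail)
(h) forbidden (ΔS, ΔL fail)
Total allowed: 0 of 8.

0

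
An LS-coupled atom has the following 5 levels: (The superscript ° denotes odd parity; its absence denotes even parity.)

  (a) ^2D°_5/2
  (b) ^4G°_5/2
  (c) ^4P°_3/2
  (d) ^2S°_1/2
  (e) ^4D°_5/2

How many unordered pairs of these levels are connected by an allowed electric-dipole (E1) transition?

(a)–(b): forbidden (parity, ΔS, ΔL).
(a)–(c): forbidden (parity, ΔS).
(a)–(d): forbidden (parity, ΔL, ΔJ).
(a)–(e): forbidden (parity, ΔS).
(b)–(c): forbidden (parity, ΔL).
(b)–(d): forbidden (parity, ΔS, ΔL, ΔJ).
(b)–(e): forbidden (parity, ΔL).
(c)–(d): forbidden (parity, ΔS).
(c)–(e): forbidden (parity).
(d)–(e): forbidden (parity, ΔS, ΔL, ΔJ).
Allowed pairs: 0 of 10.

0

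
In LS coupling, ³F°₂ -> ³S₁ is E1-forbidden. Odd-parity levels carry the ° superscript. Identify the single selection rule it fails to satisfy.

Parity must change: odd → even — satisfied.
ΔS = 0: S: 1 → 1 — satisfied.
ΔL = 0, ±1 (not L=0↔0): L: 3 → 0, ΔL = -3 — violated.
ΔJ = 0, ±1 (not J=0↔0): J: 2 → 1, ΔJ = -1 — satisfied.

the ΔL = 0, ±1 rule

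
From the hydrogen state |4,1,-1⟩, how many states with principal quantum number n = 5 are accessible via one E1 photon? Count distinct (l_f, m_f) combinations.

4

E1 requires Δl = ±1, so l_f ∈ {0, 2}; with 0 ≤ l_f ≤ n_f−1 = 4, the allowed l_f values are {0, 2}.
For l_f = 0: m_f ∈ {m_i−1, m_i, m_i+1} ∩ [−0, 0] = {0} → 1 state.
For l_f = 2: m_f ∈ {m_i−1, m_i, m_i+1} ∩ [−2, 2] = {-2, -1, 0} → 3 states.
Total: 4.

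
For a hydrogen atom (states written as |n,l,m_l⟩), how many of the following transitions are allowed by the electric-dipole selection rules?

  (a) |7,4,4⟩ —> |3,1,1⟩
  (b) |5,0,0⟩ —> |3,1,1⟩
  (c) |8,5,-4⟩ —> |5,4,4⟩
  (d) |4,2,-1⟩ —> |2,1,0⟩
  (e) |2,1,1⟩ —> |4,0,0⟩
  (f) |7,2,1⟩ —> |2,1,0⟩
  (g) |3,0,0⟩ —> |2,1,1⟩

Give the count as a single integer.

(a) forbidden — Δl = -3 (E1 requires Δl = ±1); Δm_l = -3 (E1 requires Δm_l = 0, ±1)
(b) allowed
(c) forbidden — Δm_l = +8 (E1 requires Δm_l = 0, ±1)
(d) allowed
(e) allowed
(f) allowed
(g) allowed
Total allowed: 5 of 7.

5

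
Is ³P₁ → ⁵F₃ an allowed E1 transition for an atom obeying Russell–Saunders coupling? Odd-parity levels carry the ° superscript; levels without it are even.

forbidden

Initial level: S=1, L=1, J=1, parity even. Final level: S=2, L=3, J=3, parity even.
ΔL = 0, ±1 (not L=0↔0): L: 1 → 3, ΔL = +2 — violated.
ΔS = 0: S: 1 → 2 — violated.
Parity must change: even → even — violated.
ΔJ = 0, ±1 (not J=0↔0): J: 1 → 3, ΔJ = +2 — violated.
Rule(s) violated: parity, ΔS, ΔL, ΔJ.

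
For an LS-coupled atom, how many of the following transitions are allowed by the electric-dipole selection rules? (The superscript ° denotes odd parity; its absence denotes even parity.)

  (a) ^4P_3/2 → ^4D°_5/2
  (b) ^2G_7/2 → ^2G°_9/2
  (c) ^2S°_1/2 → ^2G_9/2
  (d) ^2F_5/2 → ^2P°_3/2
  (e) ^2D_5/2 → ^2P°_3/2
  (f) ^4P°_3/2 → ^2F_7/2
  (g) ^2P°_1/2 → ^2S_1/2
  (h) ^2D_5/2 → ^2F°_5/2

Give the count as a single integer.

(a) allowed
(b) allowed
(c) forbidden (ΔL, ΔJ fail)
(d) forbidden (ΔL fails)
(e) allowed
(f) forbidden (ΔS, ΔL, ΔJ fail)
(g) allowed
(h) allowed
Total allowed: 5 of 8.

5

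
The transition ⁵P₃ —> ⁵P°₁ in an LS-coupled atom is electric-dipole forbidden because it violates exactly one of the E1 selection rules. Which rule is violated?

Reading off the term symbols: S 2→2, L 1→1, J 3→1, parity even→odd.
Parity must change: even → odd — ✓.
ΔL = 0, ±1 (not L=0↔0): L: 1 → 1, ΔL = +0 — ✓.
ΔS = 0: S: 2 → 2 — ✓.
ΔJ = 0, ±1 (not J=0↔0): J: 3 → 1, ΔJ = -2 — ✗.

the ΔJ = 0, ±1 rule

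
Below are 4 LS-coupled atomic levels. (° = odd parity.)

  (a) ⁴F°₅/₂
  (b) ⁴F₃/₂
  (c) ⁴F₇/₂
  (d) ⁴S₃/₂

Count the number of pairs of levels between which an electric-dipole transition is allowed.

(a)–(b): allowed.
(a)–(c): allowed.
(a)–(d): forbidden (ΔL).
(b)–(c): forbidden (parity, ΔJ).
(b)–(d): forbidden (parity, ΔL).
(c)–(d): forbidden (parity, ΔL, ΔJ).
Allowed pairs: 2 of 6.

2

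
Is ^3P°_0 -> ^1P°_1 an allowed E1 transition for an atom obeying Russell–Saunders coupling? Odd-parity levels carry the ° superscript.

forbidden

Reading off the term symbols: S 1→0, L 1→1, J 0→1, parity odd→odd.
ΔS = 0: S: 1 → 0 — fails.
ΔL = 0, ±1 (not L=0↔0): L: 1 → 1, ΔL = +0 — ok.
Parity must change: odd → odd — fails.
ΔJ = 0, ±1 (not J=0↔0): J: 0 → 1, ΔJ = +1 — ok.
Rule(s) violated: parity, ΔS.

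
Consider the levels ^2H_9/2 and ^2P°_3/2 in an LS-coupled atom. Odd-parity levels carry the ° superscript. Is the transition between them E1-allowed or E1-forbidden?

forbidden

Initial level: S=1/2, L=5, J=9/2, parity even. Final level: S=1/2, L=1, J=3/2, parity odd.
ΔJ = 0, ±1 (not J=0↔0): J: 9/2 → 3/2, ΔJ = -3 — ✗.
Parity must change: even → odd — ✓.
ΔL = 0, ±1 (not L=0↔0): L: 5 → 1, ΔL = -4 — ✗.
ΔS = 0: S: 1/2 → 1/2 — ✓.
Rule(s) violated: ΔL, ΔJ.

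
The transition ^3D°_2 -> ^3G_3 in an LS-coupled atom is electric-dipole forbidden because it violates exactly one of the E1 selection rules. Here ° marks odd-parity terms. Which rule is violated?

Parity must change: odd → even — ✓.
ΔS = 0: S: 1 → 1 — ✓.
ΔL = 0, ±1 (not L=0↔0): L: 2 → 4, ΔL = +2 — ✗.
ΔJ = 0, ±1 (not J=0↔0): J: 2 → 3, ΔJ = +1 — ✓.

the ΔL = 0, ±1 rule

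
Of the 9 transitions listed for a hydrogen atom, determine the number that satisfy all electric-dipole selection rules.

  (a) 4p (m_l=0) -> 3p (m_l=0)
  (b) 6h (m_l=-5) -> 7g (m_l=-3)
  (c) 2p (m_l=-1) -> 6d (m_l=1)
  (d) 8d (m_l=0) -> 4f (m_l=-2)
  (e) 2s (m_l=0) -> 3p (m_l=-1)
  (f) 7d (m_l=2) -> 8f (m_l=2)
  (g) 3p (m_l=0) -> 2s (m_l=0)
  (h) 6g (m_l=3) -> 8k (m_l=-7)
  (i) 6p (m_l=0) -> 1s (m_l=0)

(a) forbidden — Δl = +0 (E1 requires Δl = ±1)
(b) forbidden — Δm_l = +2 (E1 requires Δm_l = 0, ±1)
(c) forbidden — Δm_l = +2 (E1 requires Δm_l = 0, ±1)
(d) forbidden — Δm_l = -2 (E1 requires Δm_l = 0, ±1)
(e) allowed
(f) allowed
(g) allowed
(h) forbidden — Δl = +3 (E1 requires Δl = ±1); Δm_l = -10 (E1 requires Δm_l = 0, ±1)
(i) allowed
Total allowed: 4 of 9.

4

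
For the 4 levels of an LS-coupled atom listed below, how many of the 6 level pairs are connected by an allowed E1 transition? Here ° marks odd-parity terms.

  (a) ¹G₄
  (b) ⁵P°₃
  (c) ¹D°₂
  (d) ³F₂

0

(a)–(b): forbidden (ΔS, ΔL).
(a)–(c): forbidden (ΔL, ΔJ).
(a)–(d): forbidden (parity, ΔS, ΔJ).
(b)–(c): forbidden (parity, ΔS).
(b)–(d): forbidden (ΔS, ΔL).
(c)–(d): forbidden (ΔS).
Allowed pairs: 0 of 6.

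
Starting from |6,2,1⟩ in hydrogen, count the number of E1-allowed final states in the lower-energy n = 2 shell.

E1 requires Δl = ±1, so l_f ∈ {1, 3}; with 0 ≤ l_f ≤ n_f−1 = 1, the allowed l_f values are {1}.
For l_f = 1: m_f ∈ {m_i−1, m_i, m_i+1} ∩ [−1, 1] = {0, 1} → 2 states.
Total: 2.

2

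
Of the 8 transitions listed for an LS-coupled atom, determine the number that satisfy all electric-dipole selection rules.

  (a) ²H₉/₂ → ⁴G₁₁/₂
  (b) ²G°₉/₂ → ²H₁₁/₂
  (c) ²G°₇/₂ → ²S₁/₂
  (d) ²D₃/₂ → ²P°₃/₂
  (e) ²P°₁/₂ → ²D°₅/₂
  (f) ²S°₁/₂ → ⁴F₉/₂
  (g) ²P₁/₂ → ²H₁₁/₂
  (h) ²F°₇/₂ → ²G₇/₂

(a) forbidden (parity, ΔS fail)
(b) allowed
(c) forbidden (ΔL, ΔJ fail)
(d) allowed
(e) forbidden (parity, ΔJ fail)
(f) forbidden (ΔS, ΔL, ΔJ fail)
(g) forbidden (parity, ΔL, ΔJ fail)
(h) allowed
Total allowed: 3 of 8.

3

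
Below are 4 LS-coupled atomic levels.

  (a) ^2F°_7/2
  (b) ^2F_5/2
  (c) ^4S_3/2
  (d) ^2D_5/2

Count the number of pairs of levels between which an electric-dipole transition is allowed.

2

(a)–(b): allowed.
(a)–(c): forbidden (ΔS, ΔL, ΔJ).
(a)–(d): allowed.
(b)–(c): forbidden (parity, ΔS, ΔL).
(b)–(d): forbidden (parity).
(c)–(d): forbidden (parity, ΔS, ΔL).
Allowed pairs: 2 of 6.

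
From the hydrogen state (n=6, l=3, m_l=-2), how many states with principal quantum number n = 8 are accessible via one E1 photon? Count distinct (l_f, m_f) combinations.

E1 requires Δl = ±1, so l_f ∈ {2, 4}; with 0 ≤ l_f ≤ n_f−1 = 7, the allowed l_f values are {2, 4}.
For l_f = 2: m_f ∈ {m_i−1, m_i, m_i+1} ∩ [−2, 2] = {-2, -1} → 2 states.
For l_f = 4: m_f ∈ {m_i−1, m_i, m_i+1} ∩ [−4, 4] = {-3, -2, -1} → 3 states.
Total: 5.

5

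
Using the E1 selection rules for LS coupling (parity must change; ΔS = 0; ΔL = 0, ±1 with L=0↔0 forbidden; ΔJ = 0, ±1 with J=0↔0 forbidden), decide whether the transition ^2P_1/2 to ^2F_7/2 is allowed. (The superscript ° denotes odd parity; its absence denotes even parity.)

Reading off the term symbols: S 1/2→1/2, L 1→3, J 1/2→7/2, parity even→even.
ΔL = 0, ±1 (not L=0↔0): L: 1 → 3, ΔL = +2 — fails.
ΔS = 0: S: 1/2 → 1/2 — passes.
Parity must change: even → even — fails.
ΔJ = 0, ±1 (not J=0↔0): J: 1/2 → 7/2, ΔJ = +3 — fails.
Rule(s) violated: parity, ΔL, ΔJ.

forbidden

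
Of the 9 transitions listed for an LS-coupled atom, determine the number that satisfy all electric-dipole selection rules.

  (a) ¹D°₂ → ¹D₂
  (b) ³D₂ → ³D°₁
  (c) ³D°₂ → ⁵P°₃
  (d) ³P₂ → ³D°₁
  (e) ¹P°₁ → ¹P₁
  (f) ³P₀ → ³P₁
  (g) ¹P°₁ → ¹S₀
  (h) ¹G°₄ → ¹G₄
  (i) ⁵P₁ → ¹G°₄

(a) allowed
(b) allowed
(c) forbidden (parity, ΔS fail)
(d) allowed
(e) allowed
(f) forbidden (parity fails)
(g) allowed
(h) allowed
(i) forbidden (ΔS, ΔL, ΔJ fail)
Total allowed: 6 of 9.

6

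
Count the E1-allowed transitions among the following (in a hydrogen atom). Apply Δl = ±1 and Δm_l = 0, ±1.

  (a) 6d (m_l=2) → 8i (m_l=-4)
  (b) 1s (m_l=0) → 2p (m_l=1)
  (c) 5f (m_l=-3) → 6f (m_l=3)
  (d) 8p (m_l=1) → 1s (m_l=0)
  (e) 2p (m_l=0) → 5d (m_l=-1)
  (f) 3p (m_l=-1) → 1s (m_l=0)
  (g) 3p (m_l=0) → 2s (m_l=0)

(a) forbidden — Δl = +4 (E1 requires Δl = ±1); Δm_l = -6 (E1 requires Δm_l = 0, ±1)
(b) allowed
(c) forbidden — Δl = +0 (E1 requires Δl = ±1); Δm_l = +6 (E1 requires Δm_l = 0, ±1)
(d) allowed
(e) allowed
(f) allowed
(g) allowed
Total allowed: 5 of 7.

5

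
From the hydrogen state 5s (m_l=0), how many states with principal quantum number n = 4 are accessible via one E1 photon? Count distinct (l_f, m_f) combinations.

E1 requires Δl = ±1, so l_f ∈ {-1, 1}; with 0 ≤ l_f ≤ n_f−1 = 3, the allowed l_f values are {1}.
For l_f = 1: m_f ∈ {m_i−1, m_i, m_i+1} ∩ [−1, 1] = {-1, 0, 1} → 3 states.
Total: 3.

3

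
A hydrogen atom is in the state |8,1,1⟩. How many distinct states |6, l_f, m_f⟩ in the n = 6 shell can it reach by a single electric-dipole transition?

4

E1 requires Δl = ±1, so l_f ∈ {0, 2}; with 0 ≤ l_f ≤ n_f−1 = 5, the allowed l_f values are {0, 2}.
For l_f = 0: m_f ∈ {m_i−1, m_i, m_i+1} ∩ [−0, 0] = {0} → 1 state.
For l_f = 2: m_f ∈ {m_i−1, m_i, m_i+1} ∩ [−2, 2] = {0, 1, 2} → 3 states.
Total: 4.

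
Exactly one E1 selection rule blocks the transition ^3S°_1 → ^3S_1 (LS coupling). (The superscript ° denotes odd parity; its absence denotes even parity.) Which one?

Parity must change: odd → even — passes.
ΔS = 0: S: 1 → 1 — passes.
ΔL = 0, ±1 (not L=0↔0): L: 0 → 0, ΔL = +0 — fails.
ΔJ = 0, ±1 (not J=0↔0): J: 1 → 1, ΔJ = +0 — passes.

the L=0 ↔ L=0 exclusion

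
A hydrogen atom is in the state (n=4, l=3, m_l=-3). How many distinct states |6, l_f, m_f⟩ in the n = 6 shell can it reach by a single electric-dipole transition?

E1 requires Δl = ±1, so l_f ∈ {2, 4}; with 0 ≤ l_f ≤ n_f−1 = 5, the allowed l_f values are {2, 4}.
For l_f = 2: m_f ∈ {m_i−1, m_i, m_i+1} ∩ [−2, 2] = {-2} → 1 state.
For l_f = 4: m_f ∈ {m_i−1, m_i, m_i+1} ∩ [−4, 4] = {-4, -3, -2} → 3 states.
Total: 4.

4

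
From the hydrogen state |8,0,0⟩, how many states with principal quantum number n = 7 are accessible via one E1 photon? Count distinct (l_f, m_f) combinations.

E1 requires Δl = ±1, so l_f ∈ {-1, 1}; with 0 ≤ l_f ≤ n_f−1 = 6, the allowed l_f values are {1}.
For l_f = 1: m_f ∈ {m_i−1, m_i, m_i+1} ∩ [−1, 1] = {-1, 0, 1} → 3 states.
Total: 3.

3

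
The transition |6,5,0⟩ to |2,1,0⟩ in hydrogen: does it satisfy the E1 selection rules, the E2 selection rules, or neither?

neither

Δl = 1 − 5 = -4; l_i + l_f = 6.
Δm_l = +0.
E1 (Δl = ±1, |Δm_l| ≤ 1): not satisfied.
E2 (Δl = 0,±2, l_i+l_f ≥ 2, |Δm_l| ≤ 2): not satisfied.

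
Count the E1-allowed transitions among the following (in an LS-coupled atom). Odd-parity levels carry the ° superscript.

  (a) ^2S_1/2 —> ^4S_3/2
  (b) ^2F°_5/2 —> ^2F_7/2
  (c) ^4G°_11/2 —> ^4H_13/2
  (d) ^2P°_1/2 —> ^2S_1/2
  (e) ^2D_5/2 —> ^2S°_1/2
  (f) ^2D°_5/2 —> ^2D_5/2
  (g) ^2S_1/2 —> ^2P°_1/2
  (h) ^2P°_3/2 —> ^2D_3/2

6

(a) forbidden (parity, ΔS, ΔL fail)
(b) allowed
(c) allowed
(d) allowed
(e) forbidden (ΔL, ΔJ fail)
(f) allowed
(g) allowed
(h) allowed
Total allowed: 6 of 8.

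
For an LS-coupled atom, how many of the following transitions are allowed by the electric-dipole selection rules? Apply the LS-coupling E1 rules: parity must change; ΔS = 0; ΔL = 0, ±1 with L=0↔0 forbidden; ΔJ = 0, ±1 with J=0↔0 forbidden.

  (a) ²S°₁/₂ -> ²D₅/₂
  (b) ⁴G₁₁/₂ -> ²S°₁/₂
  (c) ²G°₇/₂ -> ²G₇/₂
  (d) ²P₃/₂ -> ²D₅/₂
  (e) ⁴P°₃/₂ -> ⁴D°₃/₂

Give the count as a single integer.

(a) forbidden (ΔL, ΔJ fail)
(b) forbidden (ΔS, ΔL, ΔJ fail)
(c) allowed
(d) forbidden (parity fails)
(e) forbidden (parity fails)
Total allowed: 1 of 5.

1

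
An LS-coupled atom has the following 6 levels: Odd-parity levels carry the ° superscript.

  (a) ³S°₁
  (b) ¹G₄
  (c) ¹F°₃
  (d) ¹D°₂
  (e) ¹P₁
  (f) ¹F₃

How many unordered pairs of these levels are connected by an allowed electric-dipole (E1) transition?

4

(a)–(b): forbidden (ΔS, ΔL, ΔJ).
(a)–(c): forbidden (parity, ΔS, ΔL, ΔJ).
(a)–(d): forbidden (parity, ΔS, ΔL).
(a)–(e): forbidden (ΔS).
(a)–(f): forbidden (ΔS, ΔL, ΔJ).
(b)–(c): allowed.
(b)–(d): forbidden (ΔL, ΔJ).
(b)–(e): forbidden (parity, ΔL, ΔJ).
(b)–(f): forbidden (parity).
(c)–(d): forbidden (parity).
(c)–(e): forbidden (ΔL, ΔJ).
(c)–(f): allowed.
(d)–(e): allowed.
(d)–(f): allowed.
(e)–(f): forbidden (parity, ΔL, ΔJ).
Allowed pairs: 4 of 15.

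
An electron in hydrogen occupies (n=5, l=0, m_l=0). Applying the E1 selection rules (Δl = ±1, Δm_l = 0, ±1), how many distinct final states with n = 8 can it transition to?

3

E1 requires Δl = ±1, so l_f ∈ {-1, 1}; with 0 ≤ l_f ≤ n_f−1 = 7, the allowed l_f values are {1}.
For l_f = 1: m_f ∈ {m_i−1, m_i, m_i+1} ∩ [−1, 1] = {-1, 0, 1} → 3 states.
Total: 3.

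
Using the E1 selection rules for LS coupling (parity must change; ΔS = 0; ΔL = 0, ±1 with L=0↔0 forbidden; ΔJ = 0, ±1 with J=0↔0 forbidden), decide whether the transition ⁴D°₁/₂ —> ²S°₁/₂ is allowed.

ΔS = 0: S: 3/2 → 1/2 — ✗.
ΔL = 0, ±1 (not L=0↔0): L: 2 → 0, ΔL = -2 — ✗.
Parity must change: odd → odd — ✗.
ΔJ = 0, ±1 (not J=0↔0): J: 1/2 → 1/2, ΔJ = +0 — ✓.
Rule(s) violated: parity, ΔS, ΔL.

forbidden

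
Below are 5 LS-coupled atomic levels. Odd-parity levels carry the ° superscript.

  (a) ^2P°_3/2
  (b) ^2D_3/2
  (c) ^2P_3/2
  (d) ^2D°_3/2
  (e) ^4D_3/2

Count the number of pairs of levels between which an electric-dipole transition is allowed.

4

(a)–(b): allowed.
(a)–(c): allowed.
(a)–(d): forbidden (parity).
(a)–(e): forbidden (ΔS).
(b)–(c): forbidden (parity).
(b)–(d): allowed.
(b)–(e): forbidden (parity, ΔS).
(c)–(d): allowed.
(c)–(e): forbidden (parity, ΔS).
(d)–(e): forbidden (ΔS).
Allowed pairs: 4 of 10.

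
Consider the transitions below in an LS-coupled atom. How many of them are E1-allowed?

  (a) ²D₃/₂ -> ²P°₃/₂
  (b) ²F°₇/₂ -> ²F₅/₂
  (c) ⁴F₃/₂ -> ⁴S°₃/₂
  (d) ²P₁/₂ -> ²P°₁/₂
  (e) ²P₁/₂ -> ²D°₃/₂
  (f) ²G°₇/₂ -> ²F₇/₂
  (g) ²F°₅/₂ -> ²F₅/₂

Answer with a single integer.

6

(a) allowed
(b) allowed
(c) forbidden (ΔL fails)
(d) allowed
(e) allowed
(f) allowed
(g) allowed
Total allowed: 6 of 7.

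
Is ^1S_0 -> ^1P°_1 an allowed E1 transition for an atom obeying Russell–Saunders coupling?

ΔL = 0, ±1 (not L=0↔0): L: 0 → 1, ΔL = +1 — satisfied.
ΔJ = 0, ±1 (not J=0↔0): J: 0 → 1, ΔJ = +1 — satisfied.
ΔS = 0: S: 0 → 0 — satisfied.
Parity must change: even → odd — satisfied.
All four E1 rules are satisfied.

allowed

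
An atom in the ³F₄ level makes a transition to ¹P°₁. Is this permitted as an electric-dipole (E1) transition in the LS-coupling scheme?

forbidden

Initial level: S=1, L=3, J=4, parity even. Final level: S=0, L=1, J=1, parity odd.
ΔS = 0: S: 1 → 0 — fails.
ΔJ = 0, ±1 (not J=0↔0): J: 4 → 1, ΔJ = -3 — fails.
ΔL = 0, ±1 (not L=0↔0): L: 3 → 1, ΔL = -2 — fails.
Parity must change: even → odd — passes.
Rule(s) violated: ΔS, ΔL, ΔJ.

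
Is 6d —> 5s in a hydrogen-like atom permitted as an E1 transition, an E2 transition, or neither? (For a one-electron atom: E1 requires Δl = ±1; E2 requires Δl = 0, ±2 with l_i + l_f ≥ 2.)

E2

Δl = 0 − 2 = -2; l_i + l_f = 2.
E1 (Δl = ±1): not satisfied.
E2 (Δl = 0,±2, l_i+l_f ≥ 2): satisfied.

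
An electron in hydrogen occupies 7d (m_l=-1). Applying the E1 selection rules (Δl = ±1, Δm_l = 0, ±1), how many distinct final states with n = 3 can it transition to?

2

E1 requires Δl = ±1, so l_f ∈ {1, 3}; with 0 ≤ l_f ≤ n_f−1 = 2, the allowed l_f values are {1}.
For l_f = 1: m_f ∈ {m_i−1, m_i, m_i+1} ∩ [−1, 1] = {-1, 0} → 2 states.
Total: 2.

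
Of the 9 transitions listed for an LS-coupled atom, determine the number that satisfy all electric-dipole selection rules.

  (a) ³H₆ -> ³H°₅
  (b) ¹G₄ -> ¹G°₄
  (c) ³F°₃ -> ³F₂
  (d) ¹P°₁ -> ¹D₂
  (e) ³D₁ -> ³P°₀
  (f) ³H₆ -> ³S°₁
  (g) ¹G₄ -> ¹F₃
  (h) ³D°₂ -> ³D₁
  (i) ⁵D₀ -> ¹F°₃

(a) allowed
(b) allowed
(c) allowed
(d) allowed
(e) allowed
(f) forbidden (ΔL, ΔJ fail)
(g) forbidden (parity fails)
(h) allowed
(i) forbidden (ΔS, ΔJ fail)
Total allowed: 6 of 9.

6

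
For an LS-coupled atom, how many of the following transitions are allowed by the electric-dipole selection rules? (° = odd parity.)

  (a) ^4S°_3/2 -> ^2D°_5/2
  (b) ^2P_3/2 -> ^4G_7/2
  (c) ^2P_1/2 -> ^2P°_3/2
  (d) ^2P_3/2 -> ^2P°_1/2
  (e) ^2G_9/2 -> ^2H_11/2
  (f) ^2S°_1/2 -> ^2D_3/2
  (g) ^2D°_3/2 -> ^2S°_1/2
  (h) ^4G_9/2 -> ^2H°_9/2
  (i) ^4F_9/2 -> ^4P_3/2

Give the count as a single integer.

(a) forbidden (parity, ΔS, ΔL fail)
(b) forbidden (parity, ΔS, ΔL, ΔJ fail)
(c) allowed
(d) allowed
(e) forbidden (parity fails)
(f) forbidden (ΔL fails)
(g) forbidden (parity, ΔL fail)
(h) forbidden (ΔS fails)
(i) forbidden (parity, ΔL, ΔJ fail)
Total allowed: 2 of 9.

2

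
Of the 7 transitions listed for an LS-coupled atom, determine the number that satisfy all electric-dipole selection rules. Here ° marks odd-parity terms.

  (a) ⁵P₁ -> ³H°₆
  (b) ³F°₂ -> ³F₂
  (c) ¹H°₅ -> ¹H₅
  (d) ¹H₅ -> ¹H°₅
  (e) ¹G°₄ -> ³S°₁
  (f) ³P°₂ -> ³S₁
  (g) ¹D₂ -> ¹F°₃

(a) forbidden (ΔS, ΔL, ΔJ fail)
(b) allowed
(c) allowed
(d) allowed
(e) forbidden (parity, ΔS, ΔL, ΔJ fail)
(f) allowed
(g) allowed
Total allowed: 5 of 7.

5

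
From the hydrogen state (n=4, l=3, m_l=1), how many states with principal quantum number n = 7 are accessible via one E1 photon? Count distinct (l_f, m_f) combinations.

E1 requires Δl = ±1, so l_f ∈ {2, 4}; with 0 ≤ l_f ≤ n_f−1 = 6, the allowed l_f values are {2, 4}.
For l_f = 2: m_f ∈ {m_i−1, m_i, m_i+1} ∩ [−2, 2] = {0, 1, 2} → 3 states.
For l_f = 4: m_f ∈ {m_i−1, m_i, m_i+1} ∩ [−4, 4] = {0, 1, 2} → 3 states.
Total: 6.

6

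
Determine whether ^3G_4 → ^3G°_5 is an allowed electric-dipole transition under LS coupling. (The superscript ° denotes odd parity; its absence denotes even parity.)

Parity must change: even → odd — ok.
ΔJ = 0, ±1 (not J=0↔0): J: 4 → 5, ΔJ = +1 — ok.
ΔL = 0, ±1 (not L=0↔0): L: 4 → 4, ΔL = +0 — ok.
ΔS = 0: S: 1 → 1 — ok.
All four E1 rules are satisfied.

allowed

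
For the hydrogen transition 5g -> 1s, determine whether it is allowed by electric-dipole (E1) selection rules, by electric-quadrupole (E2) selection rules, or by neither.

Δl = 0 − 4 = -4; l_i + l_f = 4.
E1 (Δl = ±1): not satisfied.
E2 (Δl = 0,±2, l_i+l_f ≥ 2): not satisfied.

neither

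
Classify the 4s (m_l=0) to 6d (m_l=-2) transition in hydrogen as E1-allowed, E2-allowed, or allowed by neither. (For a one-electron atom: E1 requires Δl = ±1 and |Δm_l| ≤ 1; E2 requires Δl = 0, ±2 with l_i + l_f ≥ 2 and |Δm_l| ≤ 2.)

E2

Δl = 2 − 0 = +2; l_i + l_f = 2.
Δm_l = -2.
E1 (Δl = ±1, |Δm_l| ≤ 1): not satisfied.
E2 (Δl = 0,±2, l_i+l_f ≥ 2, |Δm_l| ≤ 2): satisfied.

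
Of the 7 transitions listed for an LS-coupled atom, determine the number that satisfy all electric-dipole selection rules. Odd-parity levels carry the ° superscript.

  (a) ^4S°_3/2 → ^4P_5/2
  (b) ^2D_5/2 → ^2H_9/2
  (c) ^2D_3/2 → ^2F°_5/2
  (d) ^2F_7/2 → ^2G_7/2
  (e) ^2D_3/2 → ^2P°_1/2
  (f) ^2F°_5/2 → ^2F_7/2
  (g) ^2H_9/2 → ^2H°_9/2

5

(a) allowed
(b) forbidden (parity, ΔL, ΔJ fail)
(c) allowed
(d) forbidden (parity fails)
(e) allowed
(f) allowed
(g) allowed
Total allowed: 5 of 7.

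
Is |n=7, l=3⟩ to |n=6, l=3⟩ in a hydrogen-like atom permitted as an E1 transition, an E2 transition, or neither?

Δl = 3 − 3 = +0; l_i + l_f = 6.
E1 (Δl = ±1): not satisfied.
E2 (Δl = 0,±2, l_i+l_f ≥ 2): satisfied.

E2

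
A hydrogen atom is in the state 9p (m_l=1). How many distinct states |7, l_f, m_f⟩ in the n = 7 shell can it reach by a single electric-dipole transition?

E1 requires Δl = ±1, so l_f ∈ {0, 2}; with 0 ≤ l_f ≤ n_f−1 = 6, the allowed l_f values are {0, 2}.
For l_f = 0: m_f ∈ {m_i−1, m_i, m_i+1} ∩ [−0, 0] = {0} → 1 state.
For l_f = 2: m_f ∈ {m_i−1, m_i, m_i+1} ∩ [−2, 2] = {0, 1, 2} → 3 states.
Total: 4.

4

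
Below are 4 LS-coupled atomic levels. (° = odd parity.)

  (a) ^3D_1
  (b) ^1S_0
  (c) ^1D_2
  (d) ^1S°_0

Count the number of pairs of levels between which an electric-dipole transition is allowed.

(a)–(b): forbidden (parity, ΔS, ΔL).
(a)–(c): forbidden (parity, ΔS).
(a)–(d): forbidden (ΔS, ΔL).
(b)–(c): forbidden (parity, ΔL, ΔJ).
(b)–(d): forbidden (ΔL, ΔJ).
(c)–(d): forbidden (ΔL, ΔJ).
Allowed pairs: 0 of 6.

0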